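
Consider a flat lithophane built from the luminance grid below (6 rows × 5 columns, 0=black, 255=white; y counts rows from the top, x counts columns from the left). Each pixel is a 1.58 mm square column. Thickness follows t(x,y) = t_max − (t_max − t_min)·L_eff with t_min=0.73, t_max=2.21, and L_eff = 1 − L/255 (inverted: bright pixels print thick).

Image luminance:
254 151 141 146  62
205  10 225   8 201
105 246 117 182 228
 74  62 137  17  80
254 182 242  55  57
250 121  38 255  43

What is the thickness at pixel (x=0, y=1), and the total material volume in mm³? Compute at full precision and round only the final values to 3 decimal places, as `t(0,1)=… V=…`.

t(0,1)=1.920 V=114.771

span = t_max - t_min = 2.21 - 0.73 = 1.480
L(0,1) = 205, L_eff = 1 - 205/255 = 0.196078 (inverted)
t(0,1) = 2.21 - 1.480·0.196078 = 1.920
Σt over all 6·5 pixels = 34481/750 ≈ 45.9746667
V = pitch²·Σt = 1.58²·34481/750 = 114.771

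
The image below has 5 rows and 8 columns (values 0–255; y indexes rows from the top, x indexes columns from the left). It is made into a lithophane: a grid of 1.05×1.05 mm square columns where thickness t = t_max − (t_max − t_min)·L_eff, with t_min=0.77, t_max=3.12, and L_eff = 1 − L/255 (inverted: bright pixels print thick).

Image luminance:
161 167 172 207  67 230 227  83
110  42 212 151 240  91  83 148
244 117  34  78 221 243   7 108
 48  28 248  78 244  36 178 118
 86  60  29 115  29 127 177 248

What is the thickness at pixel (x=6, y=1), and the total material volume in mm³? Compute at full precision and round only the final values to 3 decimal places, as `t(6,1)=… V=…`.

t(6,1)=1.535 V=87.725

span = t_max - t_min = 3.12 - 0.77 = 2.350
L(6,1) = 83, L_eff = 1 - 83/255 = 0.674510 (inverted)
t(6,1) = 3.12 - 2.350·0.674510 = 1.535
Σt over all 5·8 pixels = 33817/425 ≈ 79.5694118
V = pitch²·Σt = 1.05²·33817/425 = 87.725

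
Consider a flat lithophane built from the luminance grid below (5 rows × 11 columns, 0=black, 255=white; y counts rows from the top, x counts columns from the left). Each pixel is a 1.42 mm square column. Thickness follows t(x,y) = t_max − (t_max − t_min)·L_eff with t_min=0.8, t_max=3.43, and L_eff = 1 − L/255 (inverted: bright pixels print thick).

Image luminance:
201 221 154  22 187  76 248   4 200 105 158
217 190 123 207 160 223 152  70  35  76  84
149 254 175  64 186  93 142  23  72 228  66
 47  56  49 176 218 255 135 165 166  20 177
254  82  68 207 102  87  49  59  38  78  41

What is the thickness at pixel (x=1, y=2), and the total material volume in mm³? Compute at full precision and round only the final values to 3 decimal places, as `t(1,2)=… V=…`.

t(1,2)=3.420 V=236.253

span = t_max - t_min = 3.43 - 0.8 = 2.630
L(1,2) = 254, L_eff = 1 - 254/255 = 0.003922 (inverted)
t(1,2) = 3.43 - 2.630·0.003922 = 3.420
Σt over all 5·11 pixels = 1493861/12750 ≈ 117.1655686
V = pitch²·Σt = 1.42²·1493861/12750 = 236.253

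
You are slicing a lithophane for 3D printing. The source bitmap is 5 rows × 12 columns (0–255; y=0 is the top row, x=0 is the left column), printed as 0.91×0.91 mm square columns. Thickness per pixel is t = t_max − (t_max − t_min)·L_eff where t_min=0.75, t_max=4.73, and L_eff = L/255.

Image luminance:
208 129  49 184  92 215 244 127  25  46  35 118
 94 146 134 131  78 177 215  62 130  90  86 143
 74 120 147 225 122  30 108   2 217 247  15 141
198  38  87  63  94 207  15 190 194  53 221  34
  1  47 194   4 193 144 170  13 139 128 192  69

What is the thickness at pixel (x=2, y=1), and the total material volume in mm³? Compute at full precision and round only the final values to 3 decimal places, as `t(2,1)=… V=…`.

span = t_max - t_min = 4.73 - 0.75 = 3.980
L(2,1) = 134, L_eff = 134/255 = 0.525490
t(2,1) = 4.73 - 3.980·0.525490 = 2.639
Σt over all 5·12 pixels = 1103372/6375 ≈ 173.0779608
V = pitch²·Σt = 0.91²·1103372/6375 = 143.326

t(2,1)=2.639 V=143.326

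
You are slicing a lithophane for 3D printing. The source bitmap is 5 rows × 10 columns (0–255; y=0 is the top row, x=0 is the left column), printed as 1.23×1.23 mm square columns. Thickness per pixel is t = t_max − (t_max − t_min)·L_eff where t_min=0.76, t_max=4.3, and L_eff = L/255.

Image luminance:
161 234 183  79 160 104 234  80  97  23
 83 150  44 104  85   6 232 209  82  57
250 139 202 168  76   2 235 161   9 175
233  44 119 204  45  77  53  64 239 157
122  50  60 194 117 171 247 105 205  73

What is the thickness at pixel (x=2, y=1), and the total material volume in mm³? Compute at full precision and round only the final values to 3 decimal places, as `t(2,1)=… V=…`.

span = t_max - t_min = 4.3 - 0.76 = 3.540
L(2,1) = 44, L_eff = 44/255 = 0.172549
t(2,1) = 4.3 - 3.540·0.172549 = 3.689
Σt over all 5·10 pixels = 535973/4250 ≈ 126.1112941
V = pitch²·Σt = 1.23²·535973/4250 = 190.794

t(2,1)=3.689 V=190.794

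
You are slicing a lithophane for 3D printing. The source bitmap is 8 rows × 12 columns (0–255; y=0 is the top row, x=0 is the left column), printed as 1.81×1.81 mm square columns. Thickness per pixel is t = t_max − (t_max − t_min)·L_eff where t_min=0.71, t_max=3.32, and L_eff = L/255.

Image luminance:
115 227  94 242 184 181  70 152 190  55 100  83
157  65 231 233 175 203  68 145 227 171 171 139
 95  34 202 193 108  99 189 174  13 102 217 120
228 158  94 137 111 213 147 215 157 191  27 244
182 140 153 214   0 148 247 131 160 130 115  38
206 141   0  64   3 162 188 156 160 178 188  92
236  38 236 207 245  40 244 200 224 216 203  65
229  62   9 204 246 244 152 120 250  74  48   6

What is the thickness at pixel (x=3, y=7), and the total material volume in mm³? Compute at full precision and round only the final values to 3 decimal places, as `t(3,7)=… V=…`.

t(3,7)=1.232 V=570.018

span = t_max - t_min = 3.32 - 0.71 = 2.610
L(3,7) = 204, L_eff = 204/255 = 0.800000
t(3,7) = 3.32 - 2.610·0.800000 = 1.232
Σt over all 8·12 pixels = 73947/425 ≈ 173.9929412
V = pitch²·Σt = 1.81²·73947/425 = 570.018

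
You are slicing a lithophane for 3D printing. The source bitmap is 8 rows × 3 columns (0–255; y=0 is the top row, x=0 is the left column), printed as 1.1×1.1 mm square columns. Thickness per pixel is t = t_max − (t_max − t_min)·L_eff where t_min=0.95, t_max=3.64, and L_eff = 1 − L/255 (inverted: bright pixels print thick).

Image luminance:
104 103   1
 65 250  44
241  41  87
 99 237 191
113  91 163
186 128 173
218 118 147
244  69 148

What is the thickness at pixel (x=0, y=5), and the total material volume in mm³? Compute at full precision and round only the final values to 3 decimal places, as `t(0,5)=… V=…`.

t(0,5)=2.912 V=69.212

span = t_max - t_min = 3.64 - 0.95 = 2.690
L(0,5) = 186, L_eff = 1 - 186/255 = 0.270588 (inverted)
t(0,5) = 3.64 - 2.690·0.270588 = 2.912
Σt over all 8·3 pixels = 486203/8500 ≈ 57.2003529
V = pitch²·Σt = 1.1²·486203/8500 = 69.212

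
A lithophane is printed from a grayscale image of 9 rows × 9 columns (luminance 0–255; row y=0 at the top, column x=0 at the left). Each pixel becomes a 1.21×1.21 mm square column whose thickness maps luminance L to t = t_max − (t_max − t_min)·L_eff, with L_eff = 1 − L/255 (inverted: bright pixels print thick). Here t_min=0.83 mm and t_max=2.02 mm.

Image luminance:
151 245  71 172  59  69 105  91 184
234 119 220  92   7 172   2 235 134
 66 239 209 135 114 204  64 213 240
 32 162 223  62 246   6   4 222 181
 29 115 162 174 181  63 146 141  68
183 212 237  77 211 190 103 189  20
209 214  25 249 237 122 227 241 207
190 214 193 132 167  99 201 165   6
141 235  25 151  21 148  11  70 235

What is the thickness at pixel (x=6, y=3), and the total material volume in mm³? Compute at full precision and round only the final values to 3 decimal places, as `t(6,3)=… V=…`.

t(6,3)=0.849 V=177.825

span = t_max - t_min = 2.02 - 0.83 = 1.190
L(6,3) = 4, L_eff = 1 - 4/255 = 0.984314 (inverted)
t(6,3) = 2.02 - 1.190·0.984314 = 0.849
Σt over all 9·9 pixels = 36437/300 ≈ 121.4566667
V = pitch²·Σt = 1.21²·36437/300 = 177.825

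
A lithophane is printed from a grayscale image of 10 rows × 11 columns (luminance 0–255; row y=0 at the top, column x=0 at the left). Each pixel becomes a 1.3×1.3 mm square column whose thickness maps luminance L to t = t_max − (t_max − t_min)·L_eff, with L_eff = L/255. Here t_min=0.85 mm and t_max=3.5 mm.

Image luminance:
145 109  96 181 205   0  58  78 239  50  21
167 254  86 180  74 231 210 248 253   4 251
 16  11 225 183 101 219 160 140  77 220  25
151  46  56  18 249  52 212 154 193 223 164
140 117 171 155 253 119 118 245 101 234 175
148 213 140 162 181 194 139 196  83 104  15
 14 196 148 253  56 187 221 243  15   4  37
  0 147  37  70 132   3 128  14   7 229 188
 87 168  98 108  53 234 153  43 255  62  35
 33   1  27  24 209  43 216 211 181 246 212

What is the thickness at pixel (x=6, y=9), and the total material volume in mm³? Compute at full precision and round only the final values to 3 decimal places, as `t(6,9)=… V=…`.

t(6,9)=1.255 V=396.587

span = t_max - t_min = 3.5 - 0.85 = 2.650
L(6,9) = 216, L_eff = 216/255 = 0.847059
t(6,9) = 3.5 - 2.650·0.847059 = 1.255
Σt over all 10·11 pixels = 199467/850 ≈ 234.6670588
V = pitch²·Σt = 1.3²·199467/850 = 396.587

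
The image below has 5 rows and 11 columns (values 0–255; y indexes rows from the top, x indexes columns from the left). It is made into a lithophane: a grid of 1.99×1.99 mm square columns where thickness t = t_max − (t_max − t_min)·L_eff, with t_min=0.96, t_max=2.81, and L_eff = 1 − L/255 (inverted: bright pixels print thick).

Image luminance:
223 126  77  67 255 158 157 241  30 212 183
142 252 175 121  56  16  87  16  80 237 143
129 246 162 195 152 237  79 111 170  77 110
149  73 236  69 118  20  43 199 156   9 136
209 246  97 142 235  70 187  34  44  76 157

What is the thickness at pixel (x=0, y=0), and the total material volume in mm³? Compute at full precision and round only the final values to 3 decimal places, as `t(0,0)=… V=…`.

span = t_max - t_min = 2.81 - 0.96 = 1.850
L(0,0) = 223, L_eff = 1 - 223/255 = 0.125490 (inverted)
t(0,0) = 2.81 - 1.850·0.125490 = 2.578
Σt over all 5·11 pixels = 544079/5100 ≈ 106.6821569
V = pitch²·Σt = 1.99²·544079/5100 = 422.472

t(0,0)=2.578 V=422.472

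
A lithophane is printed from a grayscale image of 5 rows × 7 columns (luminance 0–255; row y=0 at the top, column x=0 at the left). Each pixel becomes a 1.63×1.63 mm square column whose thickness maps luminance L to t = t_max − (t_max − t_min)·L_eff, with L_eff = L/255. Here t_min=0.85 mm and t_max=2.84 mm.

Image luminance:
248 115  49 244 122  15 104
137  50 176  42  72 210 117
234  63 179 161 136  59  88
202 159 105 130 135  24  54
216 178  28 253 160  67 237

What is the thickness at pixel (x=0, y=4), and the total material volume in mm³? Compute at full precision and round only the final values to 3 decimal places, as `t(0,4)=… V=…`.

t(0,4)=1.154 V=169.361

span = t_max - t_min = 2.84 - 0.85 = 1.990
L(0,4) = 216, L_eff = 216/255 = 0.847059
t(0,4) = 2.84 - 1.990·0.847059 = 1.154
Σt over all 5·7 pixels = 541823/8500 ≈ 63.7438824
V = pitch²·Σt = 1.63²·541823/8500 = 169.361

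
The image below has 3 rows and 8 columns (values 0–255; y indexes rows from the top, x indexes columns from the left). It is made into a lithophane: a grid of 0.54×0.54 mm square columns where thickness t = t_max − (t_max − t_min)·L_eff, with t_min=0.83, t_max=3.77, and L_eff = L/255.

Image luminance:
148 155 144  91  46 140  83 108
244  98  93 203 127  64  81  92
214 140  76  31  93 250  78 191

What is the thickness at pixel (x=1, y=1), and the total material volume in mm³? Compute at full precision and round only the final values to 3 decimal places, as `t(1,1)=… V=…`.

t(1,1)=2.640 V=16.332

span = t_max - t_min = 3.77 - 0.83 = 2.940
L(1,1) = 98, L_eff = 98/255 = 0.384314
t(1,1) = 3.77 - 2.940·0.384314 = 2.640
Σt over all 3·8 pixels = 23803/425 ≈ 56.0070588
V = pitch²·Σt = 0.54²·23803/425 = 16.332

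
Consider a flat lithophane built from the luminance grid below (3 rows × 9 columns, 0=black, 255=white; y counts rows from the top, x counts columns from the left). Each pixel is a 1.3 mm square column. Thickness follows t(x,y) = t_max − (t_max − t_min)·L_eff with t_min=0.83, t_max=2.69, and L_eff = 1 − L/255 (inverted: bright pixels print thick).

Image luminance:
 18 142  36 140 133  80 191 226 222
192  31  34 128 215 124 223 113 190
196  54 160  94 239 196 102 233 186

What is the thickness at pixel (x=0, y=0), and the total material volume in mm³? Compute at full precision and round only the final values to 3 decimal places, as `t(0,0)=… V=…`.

span = t_max - t_min = 2.69 - 0.83 = 1.860
L(0,0) = 18, L_eff = 1 - 18/255 = 0.929412 (inverted)
t(0,0) = 2.69 - 1.860·0.929412 = 0.961
Σt over all 3·9 pixels = 432161/8500 ≈ 50.8424706
V = pitch²·Σt = 1.3²·432161/8500 = 85.924

t(0,0)=0.961 V=85.924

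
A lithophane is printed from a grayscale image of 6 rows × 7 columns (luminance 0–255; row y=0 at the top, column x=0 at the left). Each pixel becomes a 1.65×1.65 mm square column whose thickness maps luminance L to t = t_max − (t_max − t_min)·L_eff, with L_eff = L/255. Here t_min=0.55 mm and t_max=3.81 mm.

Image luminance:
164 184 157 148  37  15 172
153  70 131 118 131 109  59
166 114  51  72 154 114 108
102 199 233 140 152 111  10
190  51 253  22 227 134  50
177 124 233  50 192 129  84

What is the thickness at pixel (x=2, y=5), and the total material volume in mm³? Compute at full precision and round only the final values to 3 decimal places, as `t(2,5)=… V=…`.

span = t_max - t_min = 3.81 - 0.55 = 3.260
L(2,5) = 233, L_eff = 233/255 = 0.913725
t(2,5) = 3.81 - 3.260·0.913725 = 0.831
Σt over all 6·7 pixels = 235597/2550 ≈ 92.3909804
V = pitch²·Σt = 1.65²·235597/2550 = 251.534

t(2,5)=0.831 V=251.534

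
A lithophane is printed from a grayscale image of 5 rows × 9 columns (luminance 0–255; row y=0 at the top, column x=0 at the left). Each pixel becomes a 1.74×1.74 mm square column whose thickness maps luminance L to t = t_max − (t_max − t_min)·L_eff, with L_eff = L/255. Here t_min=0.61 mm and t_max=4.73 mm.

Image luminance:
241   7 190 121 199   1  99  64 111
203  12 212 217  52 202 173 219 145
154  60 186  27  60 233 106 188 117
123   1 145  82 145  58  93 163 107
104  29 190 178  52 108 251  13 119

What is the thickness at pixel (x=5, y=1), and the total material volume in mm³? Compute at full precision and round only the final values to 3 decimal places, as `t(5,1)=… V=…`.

t(5,1)=1.466 V=372.449

span = t_max - t_min = 4.73 - 0.61 = 4.120
L(5,1) = 202, L_eff = 202/255 = 0.792157
t(5,1) = 4.73 - 4.120·0.792157 = 1.466
Σt over all 5·9 pixels = 627391/5100 ≈ 123.0178431
V = pitch²·Σt = 1.74²·627391/5100 = 372.449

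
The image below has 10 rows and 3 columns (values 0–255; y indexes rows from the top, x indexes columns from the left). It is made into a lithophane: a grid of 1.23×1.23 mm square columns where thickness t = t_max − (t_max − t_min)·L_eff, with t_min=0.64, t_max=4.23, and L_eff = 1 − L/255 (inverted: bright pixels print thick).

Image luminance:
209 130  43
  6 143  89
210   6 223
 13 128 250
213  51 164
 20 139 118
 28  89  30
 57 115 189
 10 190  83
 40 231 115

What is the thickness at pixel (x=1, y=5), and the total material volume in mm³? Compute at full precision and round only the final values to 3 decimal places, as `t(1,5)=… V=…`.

t(1,5)=2.597 V=100.017

span = t_max - t_min = 4.23 - 0.64 = 3.590
L(1,5) = 139, L_eff = 1 - 139/255 = 0.454902 (inverted)
t(1,5) = 4.23 - 3.590·0.454902 = 2.597
Σt over all 10·3 pixels = 24791/375 ≈ 66.1093333
V = pitch²·Σt = 1.23²·24791/375 = 100.017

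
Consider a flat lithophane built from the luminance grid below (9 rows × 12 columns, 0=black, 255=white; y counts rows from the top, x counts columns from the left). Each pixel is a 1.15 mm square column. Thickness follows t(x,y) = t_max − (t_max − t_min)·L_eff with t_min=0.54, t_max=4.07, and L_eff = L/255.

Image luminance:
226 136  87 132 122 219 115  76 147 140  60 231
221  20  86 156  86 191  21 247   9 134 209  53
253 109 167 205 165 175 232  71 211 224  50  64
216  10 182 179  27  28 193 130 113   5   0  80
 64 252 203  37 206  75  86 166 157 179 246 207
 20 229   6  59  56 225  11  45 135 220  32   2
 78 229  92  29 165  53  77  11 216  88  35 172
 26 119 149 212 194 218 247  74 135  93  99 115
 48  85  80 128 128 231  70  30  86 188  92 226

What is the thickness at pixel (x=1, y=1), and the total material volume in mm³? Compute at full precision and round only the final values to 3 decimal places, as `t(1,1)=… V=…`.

span = t_max - t_min = 4.07 - 0.54 = 3.530
L(1,1) = 20, L_eff = 20/255 = 0.078431
t(1,1) = 4.07 - 3.530·0.078431 = 3.793
Σt over all 9·12 pixels = 2153761/8500 ≈ 253.3836471
V = pitch²·Σt = 1.15²·2153761/8500 = 335.100

t(1,1)=3.793 V=335.100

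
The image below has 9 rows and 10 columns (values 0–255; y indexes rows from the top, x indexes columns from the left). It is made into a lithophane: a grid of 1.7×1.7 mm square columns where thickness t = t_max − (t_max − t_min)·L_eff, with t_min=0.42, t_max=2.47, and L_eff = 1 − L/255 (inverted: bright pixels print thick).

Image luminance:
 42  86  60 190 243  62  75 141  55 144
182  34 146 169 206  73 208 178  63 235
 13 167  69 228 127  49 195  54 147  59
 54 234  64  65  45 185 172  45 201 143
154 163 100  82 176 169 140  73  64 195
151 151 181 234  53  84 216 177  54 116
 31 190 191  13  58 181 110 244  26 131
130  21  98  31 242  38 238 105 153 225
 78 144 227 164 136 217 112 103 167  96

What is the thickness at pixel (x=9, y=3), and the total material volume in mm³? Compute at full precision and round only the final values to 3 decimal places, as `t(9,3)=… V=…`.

span = t_max - t_min = 2.47 - 0.42 = 2.050
L(9,3) = 143, L_eff = 1 - 143/255 = 0.439216 (inverted)
t(9,3) = 2.47 - 2.050·0.439216 = 1.570
Σt over all 9·10 pixels = 221987/1700 ≈ 130.5805882
V = pitch²·Σt = 1.7²·221987/1700 = 377.378

t(9,3)=1.570 V=377.378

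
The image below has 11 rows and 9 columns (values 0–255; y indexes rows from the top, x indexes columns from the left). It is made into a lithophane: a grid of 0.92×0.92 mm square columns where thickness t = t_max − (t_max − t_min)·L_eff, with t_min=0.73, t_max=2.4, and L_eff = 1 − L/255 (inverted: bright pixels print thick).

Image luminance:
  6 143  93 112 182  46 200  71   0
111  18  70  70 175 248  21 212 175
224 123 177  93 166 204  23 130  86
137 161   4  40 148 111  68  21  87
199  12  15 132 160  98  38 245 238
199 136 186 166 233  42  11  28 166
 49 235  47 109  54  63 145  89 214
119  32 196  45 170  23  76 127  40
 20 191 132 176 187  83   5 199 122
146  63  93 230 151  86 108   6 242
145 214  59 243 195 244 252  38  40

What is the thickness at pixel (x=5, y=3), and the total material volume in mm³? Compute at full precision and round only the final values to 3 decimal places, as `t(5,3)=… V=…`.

span = t_max - t_min = 2.4 - 0.73 = 1.670
L(5,3) = 111, L_eff = 1 - 111/255 = 0.564706 (inverted)
t(5,3) = 2.4 - 1.670·0.564706 = 1.457
Σt over all 11·9 pixels = 634551/4250 ≈ 149.3061176
V = pitch²·Σt = 0.92²·634551/4250 = 126.373

t(5,3)=1.457 V=126.373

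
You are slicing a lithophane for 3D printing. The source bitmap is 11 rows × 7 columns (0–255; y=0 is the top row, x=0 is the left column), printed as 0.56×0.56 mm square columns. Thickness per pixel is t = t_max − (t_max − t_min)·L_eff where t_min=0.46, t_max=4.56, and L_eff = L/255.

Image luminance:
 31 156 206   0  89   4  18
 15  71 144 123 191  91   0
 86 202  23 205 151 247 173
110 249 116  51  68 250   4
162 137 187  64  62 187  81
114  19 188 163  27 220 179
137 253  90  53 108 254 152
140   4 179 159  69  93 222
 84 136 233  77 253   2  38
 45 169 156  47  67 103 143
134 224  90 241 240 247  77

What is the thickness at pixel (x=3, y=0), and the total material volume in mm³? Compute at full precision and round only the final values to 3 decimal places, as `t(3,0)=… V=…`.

span = t_max - t_min = 4.56 - 0.46 = 4.100
L(3,0) = 0, L_eff = 0/255 = 0.000000
t(3,0) = 4.56 - 4.100·0.000000 = 4.560
Σt over all 11·7 pixels = 502453/2550 ≈ 197.0403922
V = pitch²·Σt = 0.56²·502453/2550 = 61.792

t(3,0)=4.560 V=61.792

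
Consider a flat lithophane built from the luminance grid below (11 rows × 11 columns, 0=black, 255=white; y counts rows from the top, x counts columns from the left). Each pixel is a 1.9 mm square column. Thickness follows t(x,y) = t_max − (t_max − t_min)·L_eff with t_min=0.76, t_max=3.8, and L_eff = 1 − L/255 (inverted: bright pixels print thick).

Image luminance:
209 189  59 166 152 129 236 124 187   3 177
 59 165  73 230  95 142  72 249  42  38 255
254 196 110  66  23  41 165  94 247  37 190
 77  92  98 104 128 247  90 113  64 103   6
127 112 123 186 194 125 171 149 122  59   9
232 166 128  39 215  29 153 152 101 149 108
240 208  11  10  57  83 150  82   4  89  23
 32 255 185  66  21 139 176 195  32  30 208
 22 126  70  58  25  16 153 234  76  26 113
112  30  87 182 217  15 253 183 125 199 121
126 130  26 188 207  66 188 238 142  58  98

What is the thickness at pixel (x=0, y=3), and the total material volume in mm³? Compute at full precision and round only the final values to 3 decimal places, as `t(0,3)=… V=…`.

t(0,3)=1.678 V=962.509

span = t_max - t_min = 3.8 - 0.76 = 3.040
L(0,3) = 77, L_eff = 1 - 77/255 = 0.698039 (inverted)
t(0,3) = 3.8 - 3.040·0.698039 = 1.678
Σt over all 11·11 pixels = 1699721/6375 ≈ 266.6229020
V = pitch²·Σt = 1.9²·1699721/6375 = 962.509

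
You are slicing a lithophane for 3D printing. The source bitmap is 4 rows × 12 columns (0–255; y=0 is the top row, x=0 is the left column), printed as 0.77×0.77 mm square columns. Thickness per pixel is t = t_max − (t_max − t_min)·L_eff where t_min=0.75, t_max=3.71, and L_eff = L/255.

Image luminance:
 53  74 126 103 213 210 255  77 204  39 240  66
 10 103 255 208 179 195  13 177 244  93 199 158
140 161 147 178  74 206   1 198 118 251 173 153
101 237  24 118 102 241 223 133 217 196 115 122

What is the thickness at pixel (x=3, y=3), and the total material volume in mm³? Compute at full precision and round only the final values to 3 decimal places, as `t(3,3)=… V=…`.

t(3,3)=2.340 V=56.561

span = t_max - t_min = 3.71 - 0.75 = 2.960
L(3,3) = 118, L_eff = 118/255 = 0.462745
t(3,3) = 3.71 - 2.960·0.462745 = 2.340
Σt over all 4·12 pixels = 35774/375 ≈ 95.3973333
V = pitch²·Σt = 0.77²·35774/375 = 56.561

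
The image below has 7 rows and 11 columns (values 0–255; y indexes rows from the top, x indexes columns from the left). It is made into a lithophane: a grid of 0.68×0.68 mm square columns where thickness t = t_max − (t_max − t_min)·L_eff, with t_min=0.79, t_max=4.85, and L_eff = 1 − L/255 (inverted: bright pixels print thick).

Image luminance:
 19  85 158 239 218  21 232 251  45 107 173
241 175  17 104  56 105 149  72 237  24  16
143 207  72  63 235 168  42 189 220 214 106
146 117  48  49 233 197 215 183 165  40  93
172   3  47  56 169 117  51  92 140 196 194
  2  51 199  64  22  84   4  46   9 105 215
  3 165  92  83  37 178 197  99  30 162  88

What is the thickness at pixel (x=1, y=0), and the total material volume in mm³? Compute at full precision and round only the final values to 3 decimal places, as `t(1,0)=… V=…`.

t(1,0)=2.143 V=94.836

span = t_max - t_min = 4.85 - 0.79 = 4.060
L(1,0) = 85, L_eff = 1 - 85/255 = 0.666667 (inverted)
t(1,0) = 4.85 - 4.060·0.666667 = 2.143
Σt over all 7·11 pixels = 307643/1500 ≈ 205.0953333
V = pitch²·Σt = 0.68²·307643/1500 = 94.836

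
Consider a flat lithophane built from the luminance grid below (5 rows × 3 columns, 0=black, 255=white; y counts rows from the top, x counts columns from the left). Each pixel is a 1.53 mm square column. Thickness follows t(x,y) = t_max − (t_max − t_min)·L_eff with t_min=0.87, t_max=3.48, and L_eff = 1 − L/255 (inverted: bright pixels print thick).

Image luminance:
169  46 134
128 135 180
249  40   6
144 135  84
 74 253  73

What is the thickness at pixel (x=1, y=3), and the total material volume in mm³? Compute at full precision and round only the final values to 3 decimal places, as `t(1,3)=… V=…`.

span = t_max - t_min = 3.48 - 0.87 = 2.610
L(1,3) = 135, L_eff = 1 - 135/255 = 0.470588 (inverted)
t(1,3) = 3.48 - 2.610·0.470588 = 2.252
Σt over all 5·3 pixels = 2175/68 ≈ 31.9852941
V = pitch²·Σt = 1.53²·2175/68 = 74.874

t(1,3)=2.252 V=74.874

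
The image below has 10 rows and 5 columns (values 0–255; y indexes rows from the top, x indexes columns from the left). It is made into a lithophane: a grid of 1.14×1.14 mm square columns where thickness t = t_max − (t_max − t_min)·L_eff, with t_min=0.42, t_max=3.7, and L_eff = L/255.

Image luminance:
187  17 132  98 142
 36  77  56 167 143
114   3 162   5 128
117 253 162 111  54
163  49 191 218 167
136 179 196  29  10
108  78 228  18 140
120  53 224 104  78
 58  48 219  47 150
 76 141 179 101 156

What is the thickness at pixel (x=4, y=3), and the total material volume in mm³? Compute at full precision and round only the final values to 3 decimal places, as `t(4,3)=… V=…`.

span = t_max - t_min = 3.7 - 0.42 = 3.280
L(4,3) = 54, L_eff = 54/255 = 0.211765
t(4,3) = 3.7 - 3.280·0.211765 = 3.005
Σt over all 10·5 pixels = 701479/6375 ≈ 110.0359216
V = pitch²·Σt = 1.14²·701479/6375 = 143.003

t(4,3)=3.005 V=143.003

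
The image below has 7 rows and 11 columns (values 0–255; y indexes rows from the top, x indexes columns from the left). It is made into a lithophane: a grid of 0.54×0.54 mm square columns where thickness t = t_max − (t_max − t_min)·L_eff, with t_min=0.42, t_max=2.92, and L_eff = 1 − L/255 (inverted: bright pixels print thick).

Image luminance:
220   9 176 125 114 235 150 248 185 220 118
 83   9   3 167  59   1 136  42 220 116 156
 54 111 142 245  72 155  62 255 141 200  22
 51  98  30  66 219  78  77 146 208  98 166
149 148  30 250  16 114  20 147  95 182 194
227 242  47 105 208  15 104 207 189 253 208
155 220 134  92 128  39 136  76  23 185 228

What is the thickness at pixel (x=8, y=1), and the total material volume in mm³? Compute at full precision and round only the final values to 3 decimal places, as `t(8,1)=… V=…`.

span = t_max - t_min = 2.92 - 0.42 = 2.500
L(8,1) = 220, L_eff = 1 - 220/255 = 0.137255 (inverted)
t(8,1) = 2.92 - 2.500·0.137255 = 2.577
Σt over all 7·11 pixels = 333817/2550 ≈ 130.9086275
V = pitch²·Σt = 0.54²·333817/2550 = 38.173

t(8,1)=2.577 V=38.173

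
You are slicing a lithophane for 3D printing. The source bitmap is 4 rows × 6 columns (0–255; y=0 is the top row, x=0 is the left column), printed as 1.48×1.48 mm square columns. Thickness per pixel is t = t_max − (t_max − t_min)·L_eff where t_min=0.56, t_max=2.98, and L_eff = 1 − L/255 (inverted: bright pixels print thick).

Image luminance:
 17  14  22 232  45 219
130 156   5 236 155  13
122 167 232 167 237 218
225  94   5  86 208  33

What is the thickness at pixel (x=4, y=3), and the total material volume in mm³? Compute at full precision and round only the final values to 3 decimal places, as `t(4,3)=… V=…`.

t(4,3)=2.534 V=92.591

span = t_max - t_min = 2.98 - 0.56 = 2.420
L(4,3) = 208, L_eff = 1 - 208/255 = 0.184314 (inverted)
t(4,3) = 2.98 - 2.420·0.184314 = 2.534
Σt over all 4·6 pixels = 269479/6375 ≈ 42.2712157
V = pitch²·Σt = 1.48²·269479/6375 = 92.591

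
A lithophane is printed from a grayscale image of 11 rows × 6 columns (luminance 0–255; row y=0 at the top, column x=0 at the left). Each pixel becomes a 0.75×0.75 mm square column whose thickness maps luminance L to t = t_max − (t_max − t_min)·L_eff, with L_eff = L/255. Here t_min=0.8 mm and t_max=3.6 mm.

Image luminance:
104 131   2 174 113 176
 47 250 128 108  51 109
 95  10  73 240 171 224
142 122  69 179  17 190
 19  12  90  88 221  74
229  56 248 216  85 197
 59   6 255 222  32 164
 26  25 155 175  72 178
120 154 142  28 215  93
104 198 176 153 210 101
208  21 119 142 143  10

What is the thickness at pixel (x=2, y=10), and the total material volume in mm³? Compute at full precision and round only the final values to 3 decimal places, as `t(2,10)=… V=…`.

span = t_max - t_min = 3.6 - 0.8 = 2.800
L(2,10) = 119, L_eff = 119/255 = 0.466667
t(2,10) = 3.6 - 2.800·0.466667 = 2.293
Σt over all 11·6 pixels = 62872/425 ≈ 147.9341176
V = pitch²·Σt = 0.75²·62872/425 = 83.213

t(2,10)=2.293 V=83.213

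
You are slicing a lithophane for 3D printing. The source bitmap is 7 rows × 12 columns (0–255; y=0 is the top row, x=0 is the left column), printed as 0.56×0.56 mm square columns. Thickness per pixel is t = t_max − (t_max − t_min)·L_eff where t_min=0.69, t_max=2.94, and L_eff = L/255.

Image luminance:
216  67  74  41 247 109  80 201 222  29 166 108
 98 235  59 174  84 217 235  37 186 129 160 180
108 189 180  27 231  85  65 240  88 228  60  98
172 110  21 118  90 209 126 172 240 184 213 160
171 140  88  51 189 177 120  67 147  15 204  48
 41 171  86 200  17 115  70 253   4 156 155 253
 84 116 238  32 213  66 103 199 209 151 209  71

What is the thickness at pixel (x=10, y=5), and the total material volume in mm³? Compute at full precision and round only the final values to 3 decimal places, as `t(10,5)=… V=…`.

t(10,5)=1.572 V=45.910

span = t_max - t_min = 2.94 - 0.69 = 2.250
L(10,5) = 155, L_eff = 155/255 = 0.607843
t(10,5) = 2.94 - 2.250·0.607843 = 1.572
Σt over all 7·12 pixels = 248877/1700 ≈ 146.3982353
V = pitch²·Σt = 0.56²·248877/1700 = 45.910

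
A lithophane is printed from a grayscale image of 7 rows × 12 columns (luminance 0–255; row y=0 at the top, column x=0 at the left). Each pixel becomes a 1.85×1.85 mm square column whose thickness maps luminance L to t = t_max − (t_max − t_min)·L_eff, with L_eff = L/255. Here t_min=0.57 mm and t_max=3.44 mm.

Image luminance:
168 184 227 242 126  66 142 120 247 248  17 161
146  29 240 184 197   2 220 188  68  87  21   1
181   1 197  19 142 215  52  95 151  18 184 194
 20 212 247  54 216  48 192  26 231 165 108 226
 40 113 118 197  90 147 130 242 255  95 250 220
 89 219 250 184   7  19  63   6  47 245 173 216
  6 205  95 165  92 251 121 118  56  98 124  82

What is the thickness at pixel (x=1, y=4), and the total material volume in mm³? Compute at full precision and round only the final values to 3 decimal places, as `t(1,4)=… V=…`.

t(1,4)=2.168 V=551.649

span = t_max - t_min = 3.44 - 0.57 = 2.870
L(1,4) = 113, L_eff = 113/255 = 0.443137
t(1,4) = 3.44 - 2.870·0.443137 = 2.168
Σt over all 7·12 pixels = 4110169/25500 ≈ 161.1830980
V = pitch²·Σt = 1.85²·4110169/25500 = 551.649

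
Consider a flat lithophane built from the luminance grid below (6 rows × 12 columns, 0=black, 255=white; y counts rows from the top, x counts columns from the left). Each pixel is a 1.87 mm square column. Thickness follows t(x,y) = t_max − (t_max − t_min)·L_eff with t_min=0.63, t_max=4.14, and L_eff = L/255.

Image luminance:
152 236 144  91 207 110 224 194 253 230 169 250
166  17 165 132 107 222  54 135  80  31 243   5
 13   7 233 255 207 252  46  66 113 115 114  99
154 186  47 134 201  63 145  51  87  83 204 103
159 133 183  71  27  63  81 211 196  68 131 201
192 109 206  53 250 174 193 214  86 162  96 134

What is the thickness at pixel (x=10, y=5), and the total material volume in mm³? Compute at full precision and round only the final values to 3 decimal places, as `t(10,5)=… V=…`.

t(10,5)=2.819 V=561.596

span = t_max - t_min = 4.14 - 0.63 = 3.510
L(10,5) = 96, L_eff = 96/255 = 0.376471
t(10,5) = 4.14 - 3.510·0.376471 = 2.819
Σt over all 6·12 pixels = 341271/2125 ≈ 160.5981176
V = pitch²·Σt = 1.87²·341271/2125 = 561.596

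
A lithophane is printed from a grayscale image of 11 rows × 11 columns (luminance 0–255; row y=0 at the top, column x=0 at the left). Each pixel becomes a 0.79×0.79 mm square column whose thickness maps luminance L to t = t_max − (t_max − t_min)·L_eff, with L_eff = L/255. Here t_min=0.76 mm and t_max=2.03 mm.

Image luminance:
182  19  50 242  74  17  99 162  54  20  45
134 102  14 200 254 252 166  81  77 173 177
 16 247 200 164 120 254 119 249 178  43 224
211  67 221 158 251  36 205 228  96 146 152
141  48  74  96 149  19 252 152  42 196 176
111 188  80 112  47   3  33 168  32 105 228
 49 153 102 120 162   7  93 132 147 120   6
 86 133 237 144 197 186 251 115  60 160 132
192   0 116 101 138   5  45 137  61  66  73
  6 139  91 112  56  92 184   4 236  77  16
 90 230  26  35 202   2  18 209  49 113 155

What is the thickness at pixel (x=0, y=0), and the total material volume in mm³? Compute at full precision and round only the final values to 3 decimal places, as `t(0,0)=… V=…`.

t(0,0)=1.124 V=108.231

span = t_max - t_min = 2.03 - 0.76 = 1.270
L(0,0) = 182, L_eff = 182/255 = 0.713725
t(0,0) = 2.03 - 1.270·0.713725 = 1.124
Σt over all 11·11 pixels = 368516/2125 ≈ 173.4192941
V = pitch²·Σt = 0.79²·368516/2125 = 108.231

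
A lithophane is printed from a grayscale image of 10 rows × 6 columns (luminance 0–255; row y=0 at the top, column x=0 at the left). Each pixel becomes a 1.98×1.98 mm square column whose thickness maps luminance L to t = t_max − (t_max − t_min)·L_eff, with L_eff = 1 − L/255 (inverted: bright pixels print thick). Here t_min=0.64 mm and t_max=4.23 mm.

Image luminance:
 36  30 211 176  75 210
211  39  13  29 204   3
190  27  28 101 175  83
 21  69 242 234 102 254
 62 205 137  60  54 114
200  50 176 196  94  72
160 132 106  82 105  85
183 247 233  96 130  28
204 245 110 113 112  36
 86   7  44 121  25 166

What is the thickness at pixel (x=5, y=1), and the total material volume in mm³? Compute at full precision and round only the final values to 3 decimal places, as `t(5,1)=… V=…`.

t(5,1)=0.682 V=539.047

span = t_max - t_min = 4.23 - 0.64 = 3.590
L(5,1) = 3, L_eff = 1 - 3/255 = 0.988235 (inverted)
t(5,1) = 4.23 - 3.590·0.988235 = 0.682
Σt over all 10·6 pixels = 3506201/25500 ≈ 137.4980784
V = pitch²·Σt = 1.98²·3506201/25500 = 539.047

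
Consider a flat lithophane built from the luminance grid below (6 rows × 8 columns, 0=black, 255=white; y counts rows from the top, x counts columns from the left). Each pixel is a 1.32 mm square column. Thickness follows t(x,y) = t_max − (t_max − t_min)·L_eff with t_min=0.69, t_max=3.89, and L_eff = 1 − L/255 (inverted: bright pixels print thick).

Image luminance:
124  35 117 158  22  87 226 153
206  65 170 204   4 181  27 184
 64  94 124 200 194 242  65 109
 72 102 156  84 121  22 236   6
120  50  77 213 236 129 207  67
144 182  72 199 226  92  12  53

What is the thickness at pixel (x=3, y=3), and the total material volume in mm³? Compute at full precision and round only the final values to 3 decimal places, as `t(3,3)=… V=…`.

t(3,3)=1.744 V=187.436

span = t_max - t_min = 3.89 - 0.69 = 3.200
L(3,3) = 84, L_eff = 1 - 84/255 = 0.670588 (inverted)
t(3,3) = 3.89 - 3.200·0.670588 = 1.744
Σt over all 6·8 pixels = 8068/75 ≈ 107.5733333
V = pitch²·Σt = 1.32²·8068/75 = 187.436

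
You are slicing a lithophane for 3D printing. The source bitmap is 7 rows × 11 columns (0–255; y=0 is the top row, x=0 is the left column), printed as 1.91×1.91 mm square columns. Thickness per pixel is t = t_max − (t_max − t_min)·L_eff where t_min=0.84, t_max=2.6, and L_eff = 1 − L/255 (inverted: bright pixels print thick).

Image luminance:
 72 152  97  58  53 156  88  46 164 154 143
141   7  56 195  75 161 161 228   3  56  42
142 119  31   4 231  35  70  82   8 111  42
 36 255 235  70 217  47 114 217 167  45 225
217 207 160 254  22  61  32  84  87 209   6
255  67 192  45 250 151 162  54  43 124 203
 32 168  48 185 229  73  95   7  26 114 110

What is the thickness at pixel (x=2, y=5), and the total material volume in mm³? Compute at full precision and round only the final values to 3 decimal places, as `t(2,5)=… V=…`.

span = t_max - t_min = 2.6 - 0.84 = 1.760
L(2,5) = 192, L_eff = 1 - 192/255 = 0.247059 (inverted)
t(2,5) = 2.6 - 1.760·0.247059 = 2.165
Σt over all 7·11 pixels = 798787/6375 ≈ 125.2999216
V = pitch²·Σt = 1.91²·798787/6375 = 457.107

t(2,5)=2.165 V=457.107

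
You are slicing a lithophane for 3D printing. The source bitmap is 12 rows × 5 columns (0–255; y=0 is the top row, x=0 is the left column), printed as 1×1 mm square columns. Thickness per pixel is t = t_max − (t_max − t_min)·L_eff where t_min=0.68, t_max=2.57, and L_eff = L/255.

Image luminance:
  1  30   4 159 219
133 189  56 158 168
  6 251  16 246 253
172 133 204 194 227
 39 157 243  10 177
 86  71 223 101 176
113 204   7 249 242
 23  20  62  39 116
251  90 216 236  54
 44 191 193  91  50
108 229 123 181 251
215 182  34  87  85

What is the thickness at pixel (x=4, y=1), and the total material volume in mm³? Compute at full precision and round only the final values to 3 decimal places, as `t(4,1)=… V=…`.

span = t_max - t_min = 2.57 - 0.68 = 1.890
L(4,1) = 168, L_eff = 168/255 = 0.658824
t(4,1) = 2.57 - 1.890·0.658824 = 1.325
Σt over all 12·5 pixels = 200289/2125 ≈ 94.2536471
V = pitch²·Σt = 1²·200289/2125 = 94.254

t(4,1)=1.325 V=94.254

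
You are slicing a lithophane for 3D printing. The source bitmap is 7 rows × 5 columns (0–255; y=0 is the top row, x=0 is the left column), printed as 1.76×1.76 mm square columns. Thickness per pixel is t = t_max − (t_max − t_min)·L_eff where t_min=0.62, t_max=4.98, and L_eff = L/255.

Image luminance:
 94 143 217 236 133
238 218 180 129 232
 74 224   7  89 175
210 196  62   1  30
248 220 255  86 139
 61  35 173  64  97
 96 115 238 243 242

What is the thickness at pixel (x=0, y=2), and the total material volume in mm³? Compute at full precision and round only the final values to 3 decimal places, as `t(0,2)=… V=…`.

span = t_max - t_min = 4.98 - 0.62 = 4.360
L(0,2) = 74, L_eff = 74/255 = 0.290196
t(0,2) = 4.98 - 4.360·0.290196 = 3.715
Σt over all 7·5 pixels = 43549/510 ≈ 85.3901961
V = pitch²·Σt = 1.76²·43549/510 = 264.505

t(0,2)=3.715 V=264.505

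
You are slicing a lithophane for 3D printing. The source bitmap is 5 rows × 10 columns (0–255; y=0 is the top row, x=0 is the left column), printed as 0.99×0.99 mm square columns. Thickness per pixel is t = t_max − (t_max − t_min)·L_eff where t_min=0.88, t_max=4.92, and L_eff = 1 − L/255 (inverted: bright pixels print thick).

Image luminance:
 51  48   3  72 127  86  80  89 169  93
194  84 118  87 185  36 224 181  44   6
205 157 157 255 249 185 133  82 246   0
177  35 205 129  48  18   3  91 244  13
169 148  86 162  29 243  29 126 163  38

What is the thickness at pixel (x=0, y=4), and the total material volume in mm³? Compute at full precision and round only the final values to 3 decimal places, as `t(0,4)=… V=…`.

span = t_max - t_min = 4.92 - 0.88 = 4.040
L(0,4) = 169, L_eff = 1 - 169/255 = 0.337255 (inverted)
t(0,4) = 4.92 - 4.040·0.337255 = 3.557
Σt over all 5·10 pixels = 288834/2125 ≈ 135.9218824
V = pitch²·Σt = 0.99²·288834/2125 = 133.217

t(0,4)=3.557 V=133.217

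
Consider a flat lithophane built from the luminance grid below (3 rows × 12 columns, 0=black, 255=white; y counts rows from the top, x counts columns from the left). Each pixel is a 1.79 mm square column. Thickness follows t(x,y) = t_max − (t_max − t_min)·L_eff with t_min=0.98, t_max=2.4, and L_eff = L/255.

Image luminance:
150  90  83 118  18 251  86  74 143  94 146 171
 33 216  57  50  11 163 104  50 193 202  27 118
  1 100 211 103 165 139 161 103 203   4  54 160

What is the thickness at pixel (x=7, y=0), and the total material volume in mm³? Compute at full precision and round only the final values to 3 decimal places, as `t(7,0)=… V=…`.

span = t_max - t_min = 2.4 - 0.98 = 1.420
L(7,0) = 74, L_eff = 74/255 = 0.290196
t(7,0) = 2.4 - 1.420·0.290196 = 1.988
Σt over all 3·12 pixels = 406954/6375 ≈ 63.8359216
V = pitch²·Σt = 1.79²·406954/6375 = 204.537

t(7,0)=1.988 V=204.537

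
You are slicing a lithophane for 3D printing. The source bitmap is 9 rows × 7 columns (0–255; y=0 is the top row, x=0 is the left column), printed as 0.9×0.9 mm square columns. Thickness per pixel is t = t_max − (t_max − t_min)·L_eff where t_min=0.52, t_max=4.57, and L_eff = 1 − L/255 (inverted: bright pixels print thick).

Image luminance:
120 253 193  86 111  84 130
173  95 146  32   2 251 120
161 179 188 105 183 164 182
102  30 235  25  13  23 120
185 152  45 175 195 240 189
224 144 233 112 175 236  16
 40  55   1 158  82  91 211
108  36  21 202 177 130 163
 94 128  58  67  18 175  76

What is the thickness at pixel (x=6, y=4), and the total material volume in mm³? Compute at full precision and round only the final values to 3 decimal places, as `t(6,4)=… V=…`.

t(6,4)=3.522 V=128.398

span = t_max - t_min = 4.57 - 0.52 = 4.050
L(6,4) = 189, L_eff = 1 - 189/255 = 0.258824 (inverted)
t(6,4) = 4.57 - 4.050·0.258824 = 3.522
Σt over all 9·7 pixels = 134739/850 ≈ 158.5164706
V = pitch²·Σt = 0.9²·134739/850 = 128.398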